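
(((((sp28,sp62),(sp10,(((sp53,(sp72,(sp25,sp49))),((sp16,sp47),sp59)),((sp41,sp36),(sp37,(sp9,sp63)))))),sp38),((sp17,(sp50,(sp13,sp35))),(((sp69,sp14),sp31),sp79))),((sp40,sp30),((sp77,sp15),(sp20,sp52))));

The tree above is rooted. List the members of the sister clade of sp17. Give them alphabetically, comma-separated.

sp13, sp35, sp50

sp17 attaches to the tree at the node subtending (sp17,(sp50,(sp13,sp35))).
The other lineage descending from that same node — the sister group — is (sp50,(sp13,sp35)); its 3 tips in alphabetical order are the answer.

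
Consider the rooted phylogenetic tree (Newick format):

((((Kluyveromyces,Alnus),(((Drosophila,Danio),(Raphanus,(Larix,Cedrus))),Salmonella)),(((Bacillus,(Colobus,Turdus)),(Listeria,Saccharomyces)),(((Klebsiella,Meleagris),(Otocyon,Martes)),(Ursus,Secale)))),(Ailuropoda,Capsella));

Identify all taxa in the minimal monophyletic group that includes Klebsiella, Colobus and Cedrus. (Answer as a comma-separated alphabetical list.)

Tracing Klebsiella: it sits inside (Klebsiella,Meleagris).
Tracing Colobus: it sits inside (Colobus,Turdus).
Tracing Cedrus: it sits inside (Larix,Cedrus).
The smallest clade enclosing all 3 is (((Kluyveromyces,Alnus),(((Drosophila,Danio),(Raphanus,(Larix,Cedrus))),Salmonella)),(((Bacillus,(Colobus,Turdus)),(Listeria,Saccharomyces)),(((Klebsiella,Meleagris),(Otocyon,Martes)),(Ursus,Secale)))); the answer is its 19 terminal taxa in alphabetical order.

Alnus, Bacillus, Cedrus, Colobus, Danio, Drosophila, Klebsiella, Kluyveromyces, Larix, Listeria, Martes, Meleagris, Otocyon, Raphanus, Saccharomyces, Salmonella, Secale, Turdus, Ursus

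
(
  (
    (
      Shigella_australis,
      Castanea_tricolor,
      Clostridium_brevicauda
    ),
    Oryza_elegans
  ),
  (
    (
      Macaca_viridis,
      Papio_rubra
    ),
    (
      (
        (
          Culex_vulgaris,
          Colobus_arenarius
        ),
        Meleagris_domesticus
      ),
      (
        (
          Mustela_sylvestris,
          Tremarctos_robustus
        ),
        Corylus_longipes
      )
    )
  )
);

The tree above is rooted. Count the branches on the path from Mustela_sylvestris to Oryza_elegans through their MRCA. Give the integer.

The MRCA of Mustela_sylvestris and Oryza_elegans is the root of the tree.
From Mustela_sylvestris up to that node: 5 branches. From Oryza_elegans up to the same node: 2 branches. Total: 5 + 2 = 7.

7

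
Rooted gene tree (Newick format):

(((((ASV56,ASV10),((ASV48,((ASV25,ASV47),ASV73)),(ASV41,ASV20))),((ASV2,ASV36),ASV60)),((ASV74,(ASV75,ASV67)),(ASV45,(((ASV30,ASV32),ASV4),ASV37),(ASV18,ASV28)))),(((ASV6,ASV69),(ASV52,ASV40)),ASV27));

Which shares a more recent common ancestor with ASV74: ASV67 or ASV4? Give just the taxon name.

The MRCA of ASV74 and ASV67 subtends (ASV74,(ASV75,ASV67)) (3 taxa).
The MRCA of ASV74 and ASV4 subtends ((ASV74,(ASV75,ASV67)),(ASV45,(((ASV30,ASV32),ASV4),ASV37),(ASV18,ASV28))) (10 taxa).
The first is nested inside the second, so ASV74 shares a more recent common ancestor with ASV67.

ASV67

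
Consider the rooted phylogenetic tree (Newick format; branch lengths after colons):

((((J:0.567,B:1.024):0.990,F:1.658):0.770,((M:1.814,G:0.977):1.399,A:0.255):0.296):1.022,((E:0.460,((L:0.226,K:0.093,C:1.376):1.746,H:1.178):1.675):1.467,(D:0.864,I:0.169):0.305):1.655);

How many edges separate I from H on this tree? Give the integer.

The MRCA of I and H is the node subtending ((E,((L,K,C),H)),(D,I)).
From I up to that node: 2 branches. From H up to the same node: 3 branches. Total: 2 + 3 = 5.

5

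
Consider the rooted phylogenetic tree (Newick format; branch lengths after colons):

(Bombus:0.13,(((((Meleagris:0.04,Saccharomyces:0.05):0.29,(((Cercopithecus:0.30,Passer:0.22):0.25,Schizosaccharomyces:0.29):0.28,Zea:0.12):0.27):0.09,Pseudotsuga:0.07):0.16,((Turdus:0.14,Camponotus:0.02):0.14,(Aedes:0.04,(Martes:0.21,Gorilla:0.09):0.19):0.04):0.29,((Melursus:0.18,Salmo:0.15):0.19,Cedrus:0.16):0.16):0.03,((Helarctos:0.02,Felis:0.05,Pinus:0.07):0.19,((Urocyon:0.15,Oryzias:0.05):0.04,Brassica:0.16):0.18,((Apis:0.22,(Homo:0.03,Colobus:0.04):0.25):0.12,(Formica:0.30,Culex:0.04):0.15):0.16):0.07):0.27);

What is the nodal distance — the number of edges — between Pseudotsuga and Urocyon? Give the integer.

7

The MRCA of Pseudotsuga and Urocyon is the node subtending (((((Meleagris,Saccharomyces),(((Cercopithecus,Passer),Schizosaccharomyces),Zea)),Pseudotsuga),((Turdus,Camponotus),(Aedes,(Martes,Gorilla))),((Melursus,Salmo),Cedrus)),((Helarctos,Felis,Pinus),((Urocyon,Oryzias),Brassica),((Apis,(Homo,Colobus)),(Formica,Culex)))).
From Pseudotsuga up to that node: 3 branches. From Urocyon up to the same node: 4 branches. Total: 3 + 4 = 7.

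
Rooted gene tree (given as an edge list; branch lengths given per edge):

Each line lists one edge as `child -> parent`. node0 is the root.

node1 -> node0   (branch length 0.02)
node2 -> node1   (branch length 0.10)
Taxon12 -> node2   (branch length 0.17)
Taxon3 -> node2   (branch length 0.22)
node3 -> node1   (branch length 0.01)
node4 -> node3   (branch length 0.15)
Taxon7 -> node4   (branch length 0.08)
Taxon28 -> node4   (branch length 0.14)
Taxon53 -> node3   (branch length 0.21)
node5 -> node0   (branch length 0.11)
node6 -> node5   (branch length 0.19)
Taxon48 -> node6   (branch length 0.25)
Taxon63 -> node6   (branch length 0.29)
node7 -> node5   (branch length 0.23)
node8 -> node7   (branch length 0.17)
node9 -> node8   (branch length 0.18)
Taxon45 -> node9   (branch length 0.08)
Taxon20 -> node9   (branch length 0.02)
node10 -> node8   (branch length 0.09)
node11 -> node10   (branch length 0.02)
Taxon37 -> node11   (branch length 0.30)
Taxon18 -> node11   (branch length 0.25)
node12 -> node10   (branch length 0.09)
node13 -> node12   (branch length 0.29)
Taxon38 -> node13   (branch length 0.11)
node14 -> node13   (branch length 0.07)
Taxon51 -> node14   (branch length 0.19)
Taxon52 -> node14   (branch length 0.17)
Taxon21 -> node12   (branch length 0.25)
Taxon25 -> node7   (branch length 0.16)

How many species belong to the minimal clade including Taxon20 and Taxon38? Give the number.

8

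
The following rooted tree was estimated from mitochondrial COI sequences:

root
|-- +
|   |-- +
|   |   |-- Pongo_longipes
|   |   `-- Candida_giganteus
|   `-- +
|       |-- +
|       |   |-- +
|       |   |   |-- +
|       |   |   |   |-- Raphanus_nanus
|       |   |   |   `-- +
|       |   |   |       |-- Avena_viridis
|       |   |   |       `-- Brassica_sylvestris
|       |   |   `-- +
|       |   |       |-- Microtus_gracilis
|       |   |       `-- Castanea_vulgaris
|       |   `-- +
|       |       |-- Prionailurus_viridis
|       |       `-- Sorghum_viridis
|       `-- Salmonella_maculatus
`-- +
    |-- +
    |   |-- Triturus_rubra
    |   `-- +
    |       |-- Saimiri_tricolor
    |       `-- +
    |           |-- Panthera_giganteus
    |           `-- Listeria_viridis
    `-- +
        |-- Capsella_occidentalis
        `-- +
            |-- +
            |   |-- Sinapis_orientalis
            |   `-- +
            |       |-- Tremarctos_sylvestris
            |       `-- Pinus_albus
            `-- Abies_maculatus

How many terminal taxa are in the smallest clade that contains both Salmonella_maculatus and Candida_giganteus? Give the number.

10

The MRCA of Salmonella_maculatus and Candida_giganteus is the node subtending ((Pongo_longipes,Candida_giganteus),((((Raphanus_nanus,(Avena_viridis,Brassica_sylvestris)),(Microtus_gracilis,Castanea_vulgaris)),(Prionailurus_viridis,Sorghum_viridis)),Salmonella_maculatus)).
That clade contains 10 terminal taxa: Avena_viridis, Brassica_sylvestris, Candida_giganteus, Castanea_vulgaris, Microtus_gracilis, Pongo_longipes, Prionailurus_viridis, Raphanus_nanus, Salmonella_maculatus, Sorghum_viridis.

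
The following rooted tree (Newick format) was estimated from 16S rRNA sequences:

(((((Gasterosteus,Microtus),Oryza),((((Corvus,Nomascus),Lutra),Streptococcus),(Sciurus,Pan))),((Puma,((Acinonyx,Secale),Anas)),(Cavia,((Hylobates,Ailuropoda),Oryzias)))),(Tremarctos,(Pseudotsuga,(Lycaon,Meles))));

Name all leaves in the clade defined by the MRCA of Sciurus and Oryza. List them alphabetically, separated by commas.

Tracing Sciurus: it sits inside (Sciurus,Pan).
Tracing Oryza: it sits inside ((Gasterosteus,Microtus),Oryza).
The smallest clade enclosing both is (((Gasterosteus,Microtus),Oryza),((((Corvus,Nomascus),Lutra),Streptococcus),(Sciurus,Pan))); the answer is its 9 terminal taxa in alphabetical order.

Corvus, Gasterosteus, Lutra, Microtus, Nomascus, Oryza, Pan, Sciurus, Streptococcus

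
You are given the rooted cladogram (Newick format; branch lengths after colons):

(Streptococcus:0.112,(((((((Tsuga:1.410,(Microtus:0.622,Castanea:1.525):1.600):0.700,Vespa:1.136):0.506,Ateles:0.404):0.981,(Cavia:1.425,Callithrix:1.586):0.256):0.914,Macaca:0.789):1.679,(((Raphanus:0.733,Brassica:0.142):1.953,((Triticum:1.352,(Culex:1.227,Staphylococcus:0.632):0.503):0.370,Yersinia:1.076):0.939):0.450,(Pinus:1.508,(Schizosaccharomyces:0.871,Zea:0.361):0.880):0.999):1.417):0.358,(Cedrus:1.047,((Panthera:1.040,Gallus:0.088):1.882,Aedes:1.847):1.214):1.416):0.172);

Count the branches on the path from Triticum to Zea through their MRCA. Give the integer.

7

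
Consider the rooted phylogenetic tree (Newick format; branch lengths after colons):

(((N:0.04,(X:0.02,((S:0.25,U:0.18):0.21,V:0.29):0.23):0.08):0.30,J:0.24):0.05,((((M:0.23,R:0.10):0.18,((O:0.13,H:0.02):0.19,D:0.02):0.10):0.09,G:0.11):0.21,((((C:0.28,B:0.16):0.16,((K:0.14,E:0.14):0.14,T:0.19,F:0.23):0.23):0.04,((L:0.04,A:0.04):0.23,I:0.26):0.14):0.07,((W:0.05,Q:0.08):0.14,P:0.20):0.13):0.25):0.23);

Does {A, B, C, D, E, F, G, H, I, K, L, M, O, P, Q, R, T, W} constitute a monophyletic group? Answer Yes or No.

Yes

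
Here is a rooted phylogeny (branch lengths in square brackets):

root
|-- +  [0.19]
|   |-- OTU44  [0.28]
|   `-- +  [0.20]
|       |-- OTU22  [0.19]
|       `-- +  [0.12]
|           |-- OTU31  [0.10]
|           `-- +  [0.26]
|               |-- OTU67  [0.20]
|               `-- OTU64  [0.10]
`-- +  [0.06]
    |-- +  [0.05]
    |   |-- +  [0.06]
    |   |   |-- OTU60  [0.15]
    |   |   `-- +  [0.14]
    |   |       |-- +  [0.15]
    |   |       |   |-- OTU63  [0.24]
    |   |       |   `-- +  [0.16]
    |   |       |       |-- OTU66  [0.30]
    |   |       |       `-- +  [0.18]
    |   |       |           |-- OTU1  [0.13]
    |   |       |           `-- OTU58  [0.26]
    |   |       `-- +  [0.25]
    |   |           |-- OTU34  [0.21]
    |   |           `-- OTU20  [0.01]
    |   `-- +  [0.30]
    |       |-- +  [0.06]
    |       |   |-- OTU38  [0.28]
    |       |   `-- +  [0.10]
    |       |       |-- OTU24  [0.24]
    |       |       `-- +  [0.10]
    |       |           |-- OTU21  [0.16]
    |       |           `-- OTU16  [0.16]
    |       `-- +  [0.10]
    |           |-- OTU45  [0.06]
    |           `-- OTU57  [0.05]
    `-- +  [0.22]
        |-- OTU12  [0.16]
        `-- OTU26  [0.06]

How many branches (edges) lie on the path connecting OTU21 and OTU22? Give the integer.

10

The MRCA of OTU21 and OTU22 is the root of the tree.
From OTU21 up to that node: 7 branches. From OTU22 up to the same node: 3 branches. Total: 7 + 3 = 10.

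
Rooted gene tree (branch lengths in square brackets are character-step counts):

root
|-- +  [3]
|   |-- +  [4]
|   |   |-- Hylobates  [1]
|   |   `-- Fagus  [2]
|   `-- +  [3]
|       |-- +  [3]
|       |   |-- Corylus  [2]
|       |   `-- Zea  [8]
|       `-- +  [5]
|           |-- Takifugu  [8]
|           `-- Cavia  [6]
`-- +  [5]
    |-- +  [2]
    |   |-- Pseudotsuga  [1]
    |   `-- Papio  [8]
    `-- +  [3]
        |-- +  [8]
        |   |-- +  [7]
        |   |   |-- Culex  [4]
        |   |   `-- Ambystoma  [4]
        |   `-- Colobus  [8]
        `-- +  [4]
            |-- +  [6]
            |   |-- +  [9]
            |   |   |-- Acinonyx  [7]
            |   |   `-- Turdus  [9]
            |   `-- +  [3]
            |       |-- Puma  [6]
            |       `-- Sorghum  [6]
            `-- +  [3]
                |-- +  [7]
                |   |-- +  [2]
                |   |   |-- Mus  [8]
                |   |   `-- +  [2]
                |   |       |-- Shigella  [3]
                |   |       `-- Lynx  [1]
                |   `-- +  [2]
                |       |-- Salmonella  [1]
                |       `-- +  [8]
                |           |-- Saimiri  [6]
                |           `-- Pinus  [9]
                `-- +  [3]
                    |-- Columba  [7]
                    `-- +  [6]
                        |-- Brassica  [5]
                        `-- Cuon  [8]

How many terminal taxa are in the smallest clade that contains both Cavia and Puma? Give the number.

The MRCA of Cavia and Puma is the root, so the clade is the entire tree.
That clade contains 24 terminal taxa: Acinonyx, Ambystoma, Brassica, Cavia, Colobus, Columba, Corylus, Culex, Cuon, Fagus, Hylobates, Lynx, Mus, Papio, Pinus, Pseudotsuga, Puma, Saimiri, Salmonella, Shigella, Sorghum, Takifugu, Turdus, Zea.

24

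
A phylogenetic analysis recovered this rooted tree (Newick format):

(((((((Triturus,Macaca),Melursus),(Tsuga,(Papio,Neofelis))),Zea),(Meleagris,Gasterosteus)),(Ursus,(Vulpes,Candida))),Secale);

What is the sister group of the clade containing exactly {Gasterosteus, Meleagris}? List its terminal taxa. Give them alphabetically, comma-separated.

Macaca, Melursus, Neofelis, Papio, Triturus, Tsuga, Zea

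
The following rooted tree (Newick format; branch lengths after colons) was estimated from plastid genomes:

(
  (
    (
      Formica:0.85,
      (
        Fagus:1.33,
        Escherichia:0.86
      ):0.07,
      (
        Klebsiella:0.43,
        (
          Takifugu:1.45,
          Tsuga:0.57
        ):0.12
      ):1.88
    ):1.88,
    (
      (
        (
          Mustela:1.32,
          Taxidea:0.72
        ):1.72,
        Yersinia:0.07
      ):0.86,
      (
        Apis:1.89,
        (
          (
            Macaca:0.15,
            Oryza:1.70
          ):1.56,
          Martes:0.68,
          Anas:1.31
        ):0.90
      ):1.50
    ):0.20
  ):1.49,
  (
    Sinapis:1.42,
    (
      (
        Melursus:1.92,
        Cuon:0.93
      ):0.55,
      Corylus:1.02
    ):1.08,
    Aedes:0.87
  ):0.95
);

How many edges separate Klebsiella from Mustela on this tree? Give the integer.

The MRCA of Klebsiella and Mustela is the node subtending ((Formica,(Fagus,Escherichia),(Klebsiella,(Takifugu,Tsuga))),(((Mustela,Taxidea),Yersinia),(Apis,((Macaca,Oryza),Martes,Anas)))).
From Klebsiella up to that node: 3 branches. From Mustela up to the same node: 4 branches. Total: 3 + 4 = 7.

7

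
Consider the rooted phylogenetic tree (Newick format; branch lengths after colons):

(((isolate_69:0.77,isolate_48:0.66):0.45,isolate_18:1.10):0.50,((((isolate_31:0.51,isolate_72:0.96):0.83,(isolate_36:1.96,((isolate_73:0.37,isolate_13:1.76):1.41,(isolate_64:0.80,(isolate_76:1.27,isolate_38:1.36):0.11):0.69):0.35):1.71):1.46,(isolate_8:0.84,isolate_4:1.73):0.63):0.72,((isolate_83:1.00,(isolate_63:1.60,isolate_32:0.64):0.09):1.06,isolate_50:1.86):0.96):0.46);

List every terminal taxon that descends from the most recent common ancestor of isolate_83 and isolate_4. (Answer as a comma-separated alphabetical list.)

isolate_13, isolate_31, isolate_32, isolate_36, isolate_38, isolate_4, isolate_50, isolate_63, isolate_64, isolate_72, isolate_73, isolate_76, isolate_8, isolate_83

Tracing isolate_83: it sits inside (isolate_83,(isolate_63,isolate_32)).
Tracing isolate_4: it sits inside (isolate_8,isolate_4).
The smallest clade enclosing both is ((((isolate_31,isolate_72),(isolate_36,((isolate_73,isolate_13),(isolate_64,(isolate_76,isolate_38))))),(isolate_8,isolate_4)),((isolate_83,(isolate_63,isolate_32)),isolate_50)); the answer is its 14 terminal taxa in alphabetical order.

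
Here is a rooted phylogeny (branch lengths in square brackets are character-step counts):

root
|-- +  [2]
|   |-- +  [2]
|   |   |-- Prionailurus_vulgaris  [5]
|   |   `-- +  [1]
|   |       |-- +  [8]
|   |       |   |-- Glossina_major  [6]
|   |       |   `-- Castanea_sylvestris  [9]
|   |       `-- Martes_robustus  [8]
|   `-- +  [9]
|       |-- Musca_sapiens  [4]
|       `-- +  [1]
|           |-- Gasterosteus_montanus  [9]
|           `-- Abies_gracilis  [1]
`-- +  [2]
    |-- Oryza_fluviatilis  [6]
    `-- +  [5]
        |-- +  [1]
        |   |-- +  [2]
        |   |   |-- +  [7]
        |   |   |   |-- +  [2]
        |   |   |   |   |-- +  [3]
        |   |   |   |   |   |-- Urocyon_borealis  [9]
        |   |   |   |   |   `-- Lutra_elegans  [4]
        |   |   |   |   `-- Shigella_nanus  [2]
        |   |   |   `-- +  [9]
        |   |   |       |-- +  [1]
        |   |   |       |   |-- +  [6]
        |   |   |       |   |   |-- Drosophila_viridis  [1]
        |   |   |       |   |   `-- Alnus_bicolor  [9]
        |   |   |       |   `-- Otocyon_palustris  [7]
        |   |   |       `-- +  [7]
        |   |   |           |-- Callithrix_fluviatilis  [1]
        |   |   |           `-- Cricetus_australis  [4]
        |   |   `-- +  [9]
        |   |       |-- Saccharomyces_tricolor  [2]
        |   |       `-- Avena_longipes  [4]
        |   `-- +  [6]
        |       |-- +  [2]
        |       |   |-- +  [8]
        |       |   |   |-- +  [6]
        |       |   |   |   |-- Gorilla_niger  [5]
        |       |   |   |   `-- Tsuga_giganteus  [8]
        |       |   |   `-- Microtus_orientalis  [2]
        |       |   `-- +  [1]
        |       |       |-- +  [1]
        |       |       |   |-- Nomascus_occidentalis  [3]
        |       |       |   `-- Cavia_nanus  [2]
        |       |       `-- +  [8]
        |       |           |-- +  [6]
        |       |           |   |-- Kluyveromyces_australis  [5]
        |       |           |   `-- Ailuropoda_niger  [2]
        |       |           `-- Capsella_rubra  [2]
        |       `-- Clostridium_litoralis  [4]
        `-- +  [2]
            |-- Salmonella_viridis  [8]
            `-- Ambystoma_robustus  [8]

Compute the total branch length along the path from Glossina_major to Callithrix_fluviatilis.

The path runs Glossina_major → … → MRCA → … → Callithrix_fluviatilis; the MRCA is the root of the tree.
Branch lengths along that path: 6 + 8 + 1 + 2 + 2 + 2 + 5 + 1 + 2 + 7 + 9 + 7 + 1 = 53.

53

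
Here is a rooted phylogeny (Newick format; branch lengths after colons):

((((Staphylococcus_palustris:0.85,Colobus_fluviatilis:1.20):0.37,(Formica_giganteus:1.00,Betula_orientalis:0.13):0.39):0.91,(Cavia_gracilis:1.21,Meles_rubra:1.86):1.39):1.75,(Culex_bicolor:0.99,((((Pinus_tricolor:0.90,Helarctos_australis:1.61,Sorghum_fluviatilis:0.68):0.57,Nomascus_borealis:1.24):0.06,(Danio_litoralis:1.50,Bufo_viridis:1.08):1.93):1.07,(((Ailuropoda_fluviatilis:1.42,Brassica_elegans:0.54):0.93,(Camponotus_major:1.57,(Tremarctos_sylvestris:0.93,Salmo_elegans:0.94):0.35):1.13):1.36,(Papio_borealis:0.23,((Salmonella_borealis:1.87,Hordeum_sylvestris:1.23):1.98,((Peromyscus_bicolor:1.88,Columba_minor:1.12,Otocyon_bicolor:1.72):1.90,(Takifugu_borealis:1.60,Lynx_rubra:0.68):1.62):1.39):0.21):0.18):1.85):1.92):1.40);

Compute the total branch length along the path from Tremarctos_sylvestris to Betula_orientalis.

12.12

The path runs Tremarctos_sylvestris → … → MRCA → … → Betula_orientalis; the MRCA is the root of the tree.
Branch lengths along that path: 0.93 + 0.35 + 1.13 + 1.36 + 1.85 + 1.92 + 1.40 + 1.75 + 0.91 + 0.39 + 0.13 = 12.12.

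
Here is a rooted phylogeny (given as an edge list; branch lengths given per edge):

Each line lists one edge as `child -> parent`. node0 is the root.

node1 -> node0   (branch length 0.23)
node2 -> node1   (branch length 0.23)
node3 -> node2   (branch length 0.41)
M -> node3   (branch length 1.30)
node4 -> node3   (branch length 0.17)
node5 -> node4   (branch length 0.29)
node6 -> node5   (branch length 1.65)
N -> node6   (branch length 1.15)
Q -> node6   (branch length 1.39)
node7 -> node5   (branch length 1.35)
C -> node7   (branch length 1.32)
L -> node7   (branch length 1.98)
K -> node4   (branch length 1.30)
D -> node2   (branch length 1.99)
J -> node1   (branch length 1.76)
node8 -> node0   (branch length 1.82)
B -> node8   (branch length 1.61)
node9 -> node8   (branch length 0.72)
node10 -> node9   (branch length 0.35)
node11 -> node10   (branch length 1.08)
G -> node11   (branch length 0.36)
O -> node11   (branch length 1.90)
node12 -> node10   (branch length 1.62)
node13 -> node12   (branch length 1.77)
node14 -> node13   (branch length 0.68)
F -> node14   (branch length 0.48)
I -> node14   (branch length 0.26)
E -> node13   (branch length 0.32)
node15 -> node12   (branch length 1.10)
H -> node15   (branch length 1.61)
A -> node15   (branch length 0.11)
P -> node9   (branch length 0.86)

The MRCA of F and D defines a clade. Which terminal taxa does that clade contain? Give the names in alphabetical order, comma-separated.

A, B, C, D, E, F, G, H, I, J, K, L, M, N, O, P, Q

Tracing F: it sits inside (F,I).
Tracing D: it sits inside ((M,(((N,Q),(C,L)),K)),D).
The smallest clade enclosing both is the whole tree (their MRCA is the root), so the answer is all 17 tips in alphabetical order.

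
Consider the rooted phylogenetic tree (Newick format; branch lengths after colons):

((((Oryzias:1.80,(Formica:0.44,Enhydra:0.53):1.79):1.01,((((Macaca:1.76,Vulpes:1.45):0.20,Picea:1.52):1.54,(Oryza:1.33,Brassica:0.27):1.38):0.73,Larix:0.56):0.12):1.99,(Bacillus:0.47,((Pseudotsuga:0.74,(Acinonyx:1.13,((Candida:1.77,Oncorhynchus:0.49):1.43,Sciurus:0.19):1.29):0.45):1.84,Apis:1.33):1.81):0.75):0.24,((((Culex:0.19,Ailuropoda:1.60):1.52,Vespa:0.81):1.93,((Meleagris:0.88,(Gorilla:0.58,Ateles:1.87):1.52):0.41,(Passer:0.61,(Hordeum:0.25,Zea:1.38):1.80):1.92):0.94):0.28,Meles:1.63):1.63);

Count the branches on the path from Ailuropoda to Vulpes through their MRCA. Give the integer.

12

The MRCA of Ailuropoda and Vulpes is the root of the tree.
From Ailuropoda up to that node: 5 branches. From Vulpes up to the same node: 7 branches. Total: 5 + 7 = 12.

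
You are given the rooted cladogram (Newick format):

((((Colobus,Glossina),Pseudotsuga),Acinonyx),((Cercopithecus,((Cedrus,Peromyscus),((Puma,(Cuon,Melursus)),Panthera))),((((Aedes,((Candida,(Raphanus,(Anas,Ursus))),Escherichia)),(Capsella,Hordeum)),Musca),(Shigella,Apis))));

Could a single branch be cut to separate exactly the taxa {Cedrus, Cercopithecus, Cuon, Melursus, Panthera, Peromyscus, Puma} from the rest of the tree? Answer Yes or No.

Yes

The most recent common ancestor of these taxa subtends (Cercopithecus,((Cedrus,Peromyscus),((Puma,(Cuon,Melursus)),Panthera))).
That clade has exactly 7 tips — every listed taxon and nothing else — so the group is monophyletic.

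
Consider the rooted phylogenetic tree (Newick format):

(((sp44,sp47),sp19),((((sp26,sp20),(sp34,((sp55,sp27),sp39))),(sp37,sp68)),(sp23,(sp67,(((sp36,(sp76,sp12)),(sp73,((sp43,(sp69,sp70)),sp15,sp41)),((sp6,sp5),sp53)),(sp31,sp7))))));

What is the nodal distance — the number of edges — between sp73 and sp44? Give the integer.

The MRCA of sp73 and sp44 is the root of the tree.
From sp73 up to that node: 7 branches. From sp44 up to the same node: 3 branches. Total: 7 + 3 = 10.

10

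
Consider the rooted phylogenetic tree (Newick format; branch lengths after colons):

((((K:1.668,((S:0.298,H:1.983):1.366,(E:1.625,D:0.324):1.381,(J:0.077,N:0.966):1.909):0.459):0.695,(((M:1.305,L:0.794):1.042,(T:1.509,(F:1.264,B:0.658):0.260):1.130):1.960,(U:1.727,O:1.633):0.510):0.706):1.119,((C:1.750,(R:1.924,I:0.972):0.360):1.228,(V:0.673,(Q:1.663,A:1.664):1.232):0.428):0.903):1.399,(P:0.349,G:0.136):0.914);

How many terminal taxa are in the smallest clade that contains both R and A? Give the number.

6

The MRCA of R and A is the node subtending ((C,(R,I)),(V,(Q,A))).
That clade contains 6 terminal taxa: A, C, I, Q, R, V.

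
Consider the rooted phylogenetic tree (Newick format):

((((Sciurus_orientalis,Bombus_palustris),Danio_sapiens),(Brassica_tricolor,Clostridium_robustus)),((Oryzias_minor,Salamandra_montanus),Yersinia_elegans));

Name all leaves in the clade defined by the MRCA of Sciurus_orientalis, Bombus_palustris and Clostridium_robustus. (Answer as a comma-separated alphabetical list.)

Tracing Sciurus_orientalis: it sits inside (Sciurus_orientalis,Bombus_palustris).
Tracing Bombus_palustris: it sits inside (Sciurus_orientalis,Bombus_palustris).
Tracing Clostridium_robustus: it sits inside (Brassica_tricolor,Clostridium_robustus).
The smallest clade enclosing all 3 is (((Sciurus_orientalis,Bombus_palustris),Danio_sapiens),(Brassica_tricolor,Clostridium_robustus)); the answer is its 5 terminal taxa in alphabetical order.

Bombus_palustris, Brassica_tricolor, Clostridium_robustus, Danio_sapiens, Sciurus_orientalis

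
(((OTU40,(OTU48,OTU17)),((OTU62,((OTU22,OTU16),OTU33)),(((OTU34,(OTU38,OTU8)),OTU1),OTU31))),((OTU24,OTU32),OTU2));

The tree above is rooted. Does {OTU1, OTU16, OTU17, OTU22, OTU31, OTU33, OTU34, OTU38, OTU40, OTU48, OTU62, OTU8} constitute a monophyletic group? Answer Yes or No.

Yes

The most recent common ancestor of these taxa subtends ((OTU40,(OTU48,OTU17)),((OTU62,((OTU22,OTU16),OTU33)),(((OTU34,(OTU38,OTU8)),OTU1),OTU31))).
That clade has exactly 12 tips — every listed taxon and nothing else — so the group is monophyletic.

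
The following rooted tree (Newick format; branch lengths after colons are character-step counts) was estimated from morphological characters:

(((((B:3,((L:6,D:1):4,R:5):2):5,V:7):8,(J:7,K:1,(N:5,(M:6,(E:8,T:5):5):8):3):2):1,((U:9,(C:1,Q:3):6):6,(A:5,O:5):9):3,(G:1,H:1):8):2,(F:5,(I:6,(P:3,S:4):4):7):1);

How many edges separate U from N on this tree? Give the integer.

7

The MRCA of U and N is the node subtending ((((B,((L,D),R)),V),(J,K,(N,(M,(E,T))))),((U,(C,Q)),(A,O)),(G,H)).
From U up to that node: 3 branches. From N up to the same node: 4 branches. Total: 3 + 4 = 7.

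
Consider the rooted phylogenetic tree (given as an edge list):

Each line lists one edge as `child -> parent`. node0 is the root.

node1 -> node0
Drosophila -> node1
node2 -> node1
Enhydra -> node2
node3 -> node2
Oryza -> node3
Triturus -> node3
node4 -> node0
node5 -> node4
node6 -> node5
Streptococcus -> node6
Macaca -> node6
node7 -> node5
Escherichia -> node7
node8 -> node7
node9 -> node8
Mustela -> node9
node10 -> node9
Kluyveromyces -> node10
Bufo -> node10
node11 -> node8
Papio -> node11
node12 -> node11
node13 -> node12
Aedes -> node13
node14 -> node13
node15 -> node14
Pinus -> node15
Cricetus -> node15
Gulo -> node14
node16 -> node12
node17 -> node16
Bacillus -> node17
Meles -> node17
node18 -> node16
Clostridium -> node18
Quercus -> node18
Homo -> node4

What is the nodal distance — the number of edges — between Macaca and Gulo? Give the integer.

The MRCA of Macaca and Gulo is the node subtending ((Streptococcus,Macaca),(Escherichia,((Mustela,(Kluyveromyces,Bufo)),(Papio,((Aedes,((Pinus,Cricetus),Gulo)),((Bacillus,Meles),(Clostridium,Quercus))))))).
From Macaca up to that node: 2 branches. From Gulo up to the same node: 7 branches. Total: 2 + 7 = 9.

9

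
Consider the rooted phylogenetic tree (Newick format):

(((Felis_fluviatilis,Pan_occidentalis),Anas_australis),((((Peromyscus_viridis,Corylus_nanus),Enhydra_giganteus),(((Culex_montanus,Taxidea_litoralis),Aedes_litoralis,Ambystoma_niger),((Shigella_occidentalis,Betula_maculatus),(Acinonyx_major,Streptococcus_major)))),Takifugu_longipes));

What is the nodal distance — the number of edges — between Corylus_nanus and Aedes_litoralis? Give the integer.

6

The MRCA of Corylus_nanus and Aedes_litoralis is the node subtending (((Peromyscus_viridis,Corylus_nanus),Enhydra_giganteus),(((Culex_montanus,Taxidea_litoralis),Aedes_litoralis,Ambystoma_niger),((Shigella_occidentalis,Betula_maculatus),(Acinonyx_major,Streptococcus_major)))).
From Corylus_nanus up to that node: 3 branches. From Aedes_litoralis up to the same node: 3 branches. Total: 3 + 3 = 6.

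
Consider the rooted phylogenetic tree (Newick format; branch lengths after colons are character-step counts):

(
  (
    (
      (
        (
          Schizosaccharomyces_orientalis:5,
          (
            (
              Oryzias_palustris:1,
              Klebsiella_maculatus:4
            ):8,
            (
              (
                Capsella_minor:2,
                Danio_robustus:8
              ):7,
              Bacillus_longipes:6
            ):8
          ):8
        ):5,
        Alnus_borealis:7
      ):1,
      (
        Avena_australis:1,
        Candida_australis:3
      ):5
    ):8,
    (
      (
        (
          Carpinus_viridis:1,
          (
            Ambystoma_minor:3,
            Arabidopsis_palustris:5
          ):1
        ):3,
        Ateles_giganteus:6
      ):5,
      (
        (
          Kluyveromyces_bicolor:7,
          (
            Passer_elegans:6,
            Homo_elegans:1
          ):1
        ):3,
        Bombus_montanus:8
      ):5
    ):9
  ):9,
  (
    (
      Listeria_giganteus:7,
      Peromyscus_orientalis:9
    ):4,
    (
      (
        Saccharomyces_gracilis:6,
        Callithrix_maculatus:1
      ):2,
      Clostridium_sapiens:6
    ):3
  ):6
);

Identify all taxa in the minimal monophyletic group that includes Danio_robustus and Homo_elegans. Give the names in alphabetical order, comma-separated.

Alnus_borealis, Ambystoma_minor, Arabidopsis_palustris, Ateles_giganteus, Avena_australis, Bacillus_longipes, Bombus_montanus, Candida_australis, Capsella_minor, Carpinus_viridis, Danio_robustus, Homo_elegans, Klebsiella_maculatus, Kluyveromyces_bicolor, Oryzias_palustris, Passer_elegans, Schizosaccharomyces_orientalis

Tracing Danio_robustus: it sits inside (Capsella_minor,Danio_robustus).
Tracing Homo_elegans: it sits inside (Passer_elegans,Homo_elegans).
The smallest clade enclosing both is ((((Schizosaccharomyces_orientalis,((Oryzias_palustris,Klebsiella_maculatus),((Capsella_minor,Danio_robustus),Bacillus_longipes))),Alnus_borealis),(Avena_australis,Candida_australis)),(((Carpinus_viridis,(Ambystoma_minor,Arabidopsis_palustris)),Ateles_giganteus),((Kluyveromyces_bicolor,(Passer_elegans,Homo_elegans)),Bombus_montanus))); the answer is its 17 terminal taxa in alphabetical order.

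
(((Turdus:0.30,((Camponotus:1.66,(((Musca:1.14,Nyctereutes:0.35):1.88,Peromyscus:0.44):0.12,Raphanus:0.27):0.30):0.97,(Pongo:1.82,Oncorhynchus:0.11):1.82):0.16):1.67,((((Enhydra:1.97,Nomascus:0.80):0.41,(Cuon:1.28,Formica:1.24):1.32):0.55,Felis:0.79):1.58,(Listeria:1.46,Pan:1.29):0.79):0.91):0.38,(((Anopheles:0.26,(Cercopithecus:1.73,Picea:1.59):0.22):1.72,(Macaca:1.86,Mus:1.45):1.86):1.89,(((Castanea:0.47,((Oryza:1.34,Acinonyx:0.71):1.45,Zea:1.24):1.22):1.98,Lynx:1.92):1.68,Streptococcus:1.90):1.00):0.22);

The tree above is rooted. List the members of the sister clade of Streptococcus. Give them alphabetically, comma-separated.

Acinonyx, Castanea, Lynx, Oryza, Zea

Streptococcus attaches to the tree at the node subtending (((Castanea,((Oryza,Acinonyx),Zea)),Lynx),Streptococcus).
The other lineage descending from that same node — the sister group — is ((Castanea,((Oryza,Acinonyx),Zea)),Lynx); its 5 tips in alphabetical order are the answer.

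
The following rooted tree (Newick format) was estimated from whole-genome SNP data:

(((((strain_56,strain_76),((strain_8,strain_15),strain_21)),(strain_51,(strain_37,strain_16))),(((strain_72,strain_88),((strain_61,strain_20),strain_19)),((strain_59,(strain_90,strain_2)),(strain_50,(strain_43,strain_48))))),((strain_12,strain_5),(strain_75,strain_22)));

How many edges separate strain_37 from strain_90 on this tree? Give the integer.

9

The MRCA of strain_37 and strain_90 is the node subtending ((((strain_56,strain_76),((strain_8,strain_15),strain_21)),(strain_51,(strain_37,strain_16))),(((strain_72,strain_88),((strain_61,strain_20),strain_19)),((strain_59,(strain_90,strain_2)),(strain_50,(strain_43,strain_48))))).
From strain_37 up to that node: 4 branches. From strain_90 up to the same node: 5 branches. Total: 4 + 5 = 9.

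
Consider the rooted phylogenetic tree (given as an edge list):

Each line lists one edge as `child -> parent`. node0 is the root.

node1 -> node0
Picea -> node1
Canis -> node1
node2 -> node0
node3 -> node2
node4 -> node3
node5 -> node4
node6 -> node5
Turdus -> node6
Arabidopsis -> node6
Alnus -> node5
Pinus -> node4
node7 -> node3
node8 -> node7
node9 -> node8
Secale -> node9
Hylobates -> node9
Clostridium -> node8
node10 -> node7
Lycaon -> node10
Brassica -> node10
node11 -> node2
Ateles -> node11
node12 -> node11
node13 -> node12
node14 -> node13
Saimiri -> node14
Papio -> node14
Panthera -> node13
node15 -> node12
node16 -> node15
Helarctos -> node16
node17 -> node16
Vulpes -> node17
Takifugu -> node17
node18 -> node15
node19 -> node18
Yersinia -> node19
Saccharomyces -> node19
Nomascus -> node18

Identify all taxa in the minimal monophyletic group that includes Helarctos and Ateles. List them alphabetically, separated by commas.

Ateles, Helarctos, Nomascus, Panthera, Papio, Saccharomyces, Saimiri, Takifugu, Vulpes, Yersinia

Tracing Helarctos: it sits inside (Helarctos,(Vulpes,Takifugu)).
Tracing Ateles: it sits inside (Ateles,(((Saimiri,Papio),Panthera),((Helarctos,(Vulpes,Takifugu)),((Yersinia,Saccharomyces),Nomascus)))).
The smallest clade enclosing both is (Ateles,(((Saimiri,Papio),Panthera),((Helarctos,(Vulpes,Takifugu)),((Yersinia,Saccharomyces),Nomascus)))); the answer is its 10 terminal taxa in alphabetical order.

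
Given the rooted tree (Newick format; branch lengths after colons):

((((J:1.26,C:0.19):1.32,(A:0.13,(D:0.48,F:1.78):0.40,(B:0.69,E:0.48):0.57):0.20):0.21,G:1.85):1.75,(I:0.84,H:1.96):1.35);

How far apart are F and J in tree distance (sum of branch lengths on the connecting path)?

4.96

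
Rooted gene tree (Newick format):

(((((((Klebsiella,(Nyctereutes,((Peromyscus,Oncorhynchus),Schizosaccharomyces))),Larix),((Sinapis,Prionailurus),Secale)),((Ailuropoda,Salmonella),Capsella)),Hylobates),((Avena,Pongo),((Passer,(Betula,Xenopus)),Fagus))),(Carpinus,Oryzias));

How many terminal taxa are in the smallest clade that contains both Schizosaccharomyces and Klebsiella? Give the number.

5

The MRCA of Schizosaccharomyces and Klebsiella is the node subtending (Klebsiella,(Nyctereutes,((Peromyscus,Oncorhynchus),Schizosaccharomyces))).
That clade contains 5 terminal taxa: Klebsiella, Nyctereutes, Oncorhynchus, Peromyscus, Schizosaccharomyces.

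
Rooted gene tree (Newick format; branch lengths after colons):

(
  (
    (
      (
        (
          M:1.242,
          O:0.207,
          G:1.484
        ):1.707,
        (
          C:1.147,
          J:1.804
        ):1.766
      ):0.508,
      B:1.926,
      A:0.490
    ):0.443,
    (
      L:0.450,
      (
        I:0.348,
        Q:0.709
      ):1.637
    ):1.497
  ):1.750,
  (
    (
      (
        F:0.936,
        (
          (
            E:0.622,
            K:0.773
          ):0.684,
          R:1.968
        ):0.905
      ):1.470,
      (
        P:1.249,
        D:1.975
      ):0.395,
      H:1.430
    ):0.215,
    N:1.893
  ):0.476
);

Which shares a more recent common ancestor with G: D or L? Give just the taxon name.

The MRCA of G and L subtends ((((M,O,G),(C,J)),B,A),(L,(I,Q))) (10 taxa).
The MRCA of G and D is the root, subtending the entire tree (18 taxa).
The first is nested inside the second, so G shares a more recent common ancestor with L.

L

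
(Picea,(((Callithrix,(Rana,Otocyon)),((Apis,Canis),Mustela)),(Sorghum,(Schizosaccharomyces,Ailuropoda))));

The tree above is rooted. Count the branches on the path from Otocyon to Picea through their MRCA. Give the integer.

The MRCA of Otocyon and Picea is the root of the tree.
From Otocyon up to that node: 5 branches. From Picea up to the same node: 1 branch. Total: 5 + 1 = 6.

6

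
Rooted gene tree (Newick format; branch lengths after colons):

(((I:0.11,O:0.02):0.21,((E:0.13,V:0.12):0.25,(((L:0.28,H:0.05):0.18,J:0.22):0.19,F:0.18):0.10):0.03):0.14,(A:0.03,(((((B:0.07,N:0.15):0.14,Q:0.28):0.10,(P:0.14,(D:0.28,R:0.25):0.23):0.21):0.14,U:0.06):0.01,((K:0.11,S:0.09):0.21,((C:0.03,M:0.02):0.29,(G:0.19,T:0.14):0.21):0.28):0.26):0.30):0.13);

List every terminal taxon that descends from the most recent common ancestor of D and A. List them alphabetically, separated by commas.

Tracing D: it sits inside (D,R).
Tracing A: it sits inside (A,(((((B,N),Q),(P,(D,R))),U),((K,S),((C,M),(G,T))))).
The smallest clade enclosing both is (A,(((((B,N),Q),(P,(D,R))),U),((K,S),((C,M),(G,T))))); the answer is its 14 terminal taxa in alphabetical order.

A, B, C, D, G, K, M, N, P, Q, R, S, T, U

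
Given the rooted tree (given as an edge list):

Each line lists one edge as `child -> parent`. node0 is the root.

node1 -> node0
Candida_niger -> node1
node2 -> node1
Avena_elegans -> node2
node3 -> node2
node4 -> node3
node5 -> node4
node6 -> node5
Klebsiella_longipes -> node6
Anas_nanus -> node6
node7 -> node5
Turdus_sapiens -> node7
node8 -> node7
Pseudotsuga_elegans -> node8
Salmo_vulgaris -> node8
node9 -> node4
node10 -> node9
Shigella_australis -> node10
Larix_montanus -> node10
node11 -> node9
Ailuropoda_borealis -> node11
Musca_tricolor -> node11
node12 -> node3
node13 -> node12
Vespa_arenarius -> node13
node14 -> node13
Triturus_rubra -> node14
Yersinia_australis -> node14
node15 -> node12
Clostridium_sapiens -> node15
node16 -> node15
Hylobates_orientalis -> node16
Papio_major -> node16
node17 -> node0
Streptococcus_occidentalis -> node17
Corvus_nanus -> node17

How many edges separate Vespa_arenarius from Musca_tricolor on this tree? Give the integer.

7

The MRCA of Vespa_arenarius and Musca_tricolor is the node subtending ((((Klebsiella_longipes,Anas_nanus),(Turdus_sapiens,(Pseudotsuga_elegans,Salmo_vulgaris))),((Shigella_australis,Larix_montanus),(Ailuropoda_borealis,Musca_tricolor))),((Vespa_arenarius,(Triturus_rubra,Yersinia_australis)),(Clostridium_sapiens,(Hylobates_orientalis,Papio_major)))).
From Vespa_arenarius up to that node: 3 branches. From Musca_tricolor up to the same node: 4 branches. Total: 3 + 4 = 7.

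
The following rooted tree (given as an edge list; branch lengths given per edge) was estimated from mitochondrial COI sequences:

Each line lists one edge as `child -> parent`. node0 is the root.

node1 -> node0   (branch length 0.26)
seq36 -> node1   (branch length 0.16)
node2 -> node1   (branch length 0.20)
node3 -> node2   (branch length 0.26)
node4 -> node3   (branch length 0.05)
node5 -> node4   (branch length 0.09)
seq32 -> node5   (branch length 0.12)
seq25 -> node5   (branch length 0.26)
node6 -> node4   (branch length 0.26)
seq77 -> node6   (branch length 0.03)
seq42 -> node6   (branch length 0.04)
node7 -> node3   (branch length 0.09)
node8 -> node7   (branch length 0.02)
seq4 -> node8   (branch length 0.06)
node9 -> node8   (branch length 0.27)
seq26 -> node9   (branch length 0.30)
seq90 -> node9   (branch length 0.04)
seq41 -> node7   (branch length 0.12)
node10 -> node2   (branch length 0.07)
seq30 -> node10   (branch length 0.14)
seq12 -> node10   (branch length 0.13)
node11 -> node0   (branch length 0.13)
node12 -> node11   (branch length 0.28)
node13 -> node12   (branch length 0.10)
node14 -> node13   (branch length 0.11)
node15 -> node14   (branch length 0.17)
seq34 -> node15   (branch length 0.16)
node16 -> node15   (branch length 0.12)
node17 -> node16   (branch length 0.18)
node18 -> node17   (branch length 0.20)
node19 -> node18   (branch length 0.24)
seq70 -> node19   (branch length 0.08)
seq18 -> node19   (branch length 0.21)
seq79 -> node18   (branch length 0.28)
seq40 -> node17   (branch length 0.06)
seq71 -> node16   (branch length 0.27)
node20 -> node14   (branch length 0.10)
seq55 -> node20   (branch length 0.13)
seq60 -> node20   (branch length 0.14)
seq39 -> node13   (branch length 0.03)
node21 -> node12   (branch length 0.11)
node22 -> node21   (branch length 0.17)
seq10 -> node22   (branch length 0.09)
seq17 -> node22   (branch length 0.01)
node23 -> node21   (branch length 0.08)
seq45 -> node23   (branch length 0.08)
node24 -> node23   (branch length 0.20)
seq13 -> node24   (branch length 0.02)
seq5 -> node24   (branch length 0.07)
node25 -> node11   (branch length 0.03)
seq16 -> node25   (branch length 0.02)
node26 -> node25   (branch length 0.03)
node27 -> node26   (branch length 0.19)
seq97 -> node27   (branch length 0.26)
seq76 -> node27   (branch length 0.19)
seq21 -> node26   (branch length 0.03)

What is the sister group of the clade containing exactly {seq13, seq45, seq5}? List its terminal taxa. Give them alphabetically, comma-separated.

seq10, seq17

The clade containing exactly {seq13, seq45, seq5} attaches to the tree at the node subtending ((seq10,seq17),(seq45,(seq13,seq5))).
The other lineage descending from that same node — the sister group — is (seq10,seq17); its 2 tips in alphabetical order are the answer.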